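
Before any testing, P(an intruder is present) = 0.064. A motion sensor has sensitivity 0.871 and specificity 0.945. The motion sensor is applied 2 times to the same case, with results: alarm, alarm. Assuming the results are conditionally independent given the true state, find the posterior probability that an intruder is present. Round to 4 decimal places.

Posterior P(H) ≈ 0.9449

Let H be the event that an intruder is present; start with P(H) = 0.064. P('alarm'|H) = 0.871, P('alarm'|¬H) = 0.055.
Update on result 1 ('alarm'): P(H) ← 0.871·0.0640 / (0.871·0.0640 + 0.055·0.9360) = 0.055744/0.10722 = 0.5199.
Update on result 2 ('alarm'): P(H) ← 0.871·0.5199 / (0.871·0.5199 + 0.055·0.4801) = 0.45282/0.47923 = 0.9449.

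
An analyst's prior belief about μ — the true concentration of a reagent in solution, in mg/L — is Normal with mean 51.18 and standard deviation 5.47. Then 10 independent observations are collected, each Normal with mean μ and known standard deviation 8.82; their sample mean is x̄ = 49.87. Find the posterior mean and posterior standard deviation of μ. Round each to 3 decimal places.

Posterior mean ≈ 50.140; posterior SD ≈ 2.485

Prior precision 1/τ₀² = 1/5.47² = 0.0334215; data precision n/σ² = 10/8.82² = 0.128547.
Posterior precision = 0.0334215 + 0.128547 = 0.161969, giving posterior SD = 1/√0.161969 = 2.485.
Posterior mean = (0.0334215·51.18 + 0.128547·49.87) / 0.161969 = 50.140.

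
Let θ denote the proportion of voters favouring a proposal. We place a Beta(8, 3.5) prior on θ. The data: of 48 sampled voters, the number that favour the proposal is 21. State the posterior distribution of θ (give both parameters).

The binomial likelihood is conjugate to the Beta prior: with 21 successes and 27 failures, the posterior is Beta(8+21, 3.5+27) = Beta(29, 30.5).

Posterior: Beta(29, 30.5)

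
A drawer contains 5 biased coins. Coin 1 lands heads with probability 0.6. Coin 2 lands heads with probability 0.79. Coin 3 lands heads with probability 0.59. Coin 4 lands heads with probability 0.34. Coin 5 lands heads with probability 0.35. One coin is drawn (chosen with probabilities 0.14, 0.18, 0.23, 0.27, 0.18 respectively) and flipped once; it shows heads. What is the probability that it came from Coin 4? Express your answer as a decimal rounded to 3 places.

Posterior probability ≈ 0.178

Tabulate prior·likelihood by source: [1] prior 0.14, lik 0.6, product 0.08400; [2] prior 0.18, lik 0.79, product 0.1422; [3] prior 0.23, lik 0.59, product 0.1357; [4] prior 0.27, lik 0.34, product 0.09180; [5] prior 0.18, lik 0.35, product 0.06300.
Normalizing constant = 0.51670; the posterior for Coin 4 is its product over the sum, 0.09180/0.51670 = 0.178.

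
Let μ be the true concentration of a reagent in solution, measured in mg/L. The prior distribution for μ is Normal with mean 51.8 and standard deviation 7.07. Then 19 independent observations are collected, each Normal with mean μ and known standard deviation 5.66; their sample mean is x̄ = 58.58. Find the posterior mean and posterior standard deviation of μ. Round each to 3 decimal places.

Posterior mean ≈ 58.359; posterior SD ≈ 1.277

Prior precision 1/τ₀² = 1/7.07² = 0.0200060; data precision n/σ² = 19/5.66² = 0.593090.
Posterior precision = 0.0200060 + 0.593090 = 0.613096, giving posterior SD = 1/√0.613096 = 1.277.
Posterior mean = (0.0200060·51.8 + 0.593090·58.58) / 0.613096 = 58.359.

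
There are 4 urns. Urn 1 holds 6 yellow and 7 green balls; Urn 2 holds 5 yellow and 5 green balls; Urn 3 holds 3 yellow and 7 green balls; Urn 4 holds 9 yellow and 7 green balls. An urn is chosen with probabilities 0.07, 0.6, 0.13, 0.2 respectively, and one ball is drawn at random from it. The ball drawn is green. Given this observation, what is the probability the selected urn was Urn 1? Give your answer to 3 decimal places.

Tabulate prior·likelihood by source: [1] prior 0.07, lik 0.5385, product 0.03769; [2] prior 0.6, lik 0.5, product 0.3000; [3] prior 0.13, lik 0.7, product 0.09100; [4] prior 0.2, lik 0.4375, product 0.08750.
Normalizing constant = 0.51619; the posterior for Urn 1 is its product over the sum, 0.03769/0.51619 = 0.073.

Posterior probability ≈ 0.073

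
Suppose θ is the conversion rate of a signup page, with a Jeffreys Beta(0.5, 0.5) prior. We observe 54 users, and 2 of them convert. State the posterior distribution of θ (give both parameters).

Posterior: Beta(2.5, 52.5)

The binomial likelihood is conjugate to the Beta prior: with 2 successes and 52 failures, the posterior is Beta(0.5+2, 0.5+52) = Beta(2.5, 52.5).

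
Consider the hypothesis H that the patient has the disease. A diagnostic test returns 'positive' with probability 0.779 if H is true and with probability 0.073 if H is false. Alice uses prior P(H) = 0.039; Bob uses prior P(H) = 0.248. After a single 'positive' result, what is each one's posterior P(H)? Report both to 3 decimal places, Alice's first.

The likelihood ratio for a 'positive' result is 0.779/0.073 = 10.671.
Alice: prior odds 0.039/0.961 = 0.040583; posterior odds 0.43307; posterior probability 0.302.
Bob: prior odds 0.248/0.752 = 0.32979; posterior odds 3.5192; posterior probability 0.779.

Alice: 0.302; Bob: 0.779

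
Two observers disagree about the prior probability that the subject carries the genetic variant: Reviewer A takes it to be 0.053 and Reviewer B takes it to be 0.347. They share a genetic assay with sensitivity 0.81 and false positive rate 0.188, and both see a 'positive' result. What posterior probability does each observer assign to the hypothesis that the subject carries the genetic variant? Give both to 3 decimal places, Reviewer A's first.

P('+'|H) = 0.81, P('+'|¬H) = 0.188.
Reviewer A: numerator 0.81·0.053 = 0.042930; evidence = 0.042930+0.188·0.947 = 0.22097; posterior = 0.194.
Reviewer B: numerator 0.81·0.347 = 0.28107; evidence = 0.28107+0.188·0.653 = 0.40383; posterior = 0.696.

Reviewer A: 0.194; Reviewer B: 0.696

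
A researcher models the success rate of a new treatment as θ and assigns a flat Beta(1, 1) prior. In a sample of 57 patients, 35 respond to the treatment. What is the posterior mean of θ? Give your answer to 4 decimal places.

Posterior mean ≈ 0.6102

The binomial likelihood is conjugate to the Beta prior: with 35 successes and 22 failures, the posterior is Beta(1+35, 1+22) = Beta(36, 23).
Posterior mean = α/(α+β) = 36/59 = 0.6102.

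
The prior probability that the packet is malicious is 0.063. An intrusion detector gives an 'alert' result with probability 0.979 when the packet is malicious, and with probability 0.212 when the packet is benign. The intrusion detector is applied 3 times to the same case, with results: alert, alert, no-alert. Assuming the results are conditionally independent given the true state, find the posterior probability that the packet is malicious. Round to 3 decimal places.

With H the event that the packet is malicious, the joint likelihood of the observed sequence is P(data|H) = 0.979·0.979·0.021 = 0.020127 and P(data|¬H) = 0.212·0.212·0.788 = 0.035416.
Bayes: P(H|data) = 0.063·0.020127 / (0.063·0.020127 + 0.937·0.035416) = 0.0012680/0.034453 = 0.0368.

Posterior P(H) ≈ 0.037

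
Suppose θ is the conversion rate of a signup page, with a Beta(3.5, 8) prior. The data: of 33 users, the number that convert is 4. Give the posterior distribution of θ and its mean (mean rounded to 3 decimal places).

Observing 4 successes and 29 failures updates Beta(3.5, 8) by adding the success and failure counts to the two shape parameters: α = 3.5+4 = 7.5, β = 8+29 = 37.
Posterior mean = α/(α+β) = 7.5/44.5 = 0.169.

Posterior: Beta(7.5, 37); mean ≈ 0.169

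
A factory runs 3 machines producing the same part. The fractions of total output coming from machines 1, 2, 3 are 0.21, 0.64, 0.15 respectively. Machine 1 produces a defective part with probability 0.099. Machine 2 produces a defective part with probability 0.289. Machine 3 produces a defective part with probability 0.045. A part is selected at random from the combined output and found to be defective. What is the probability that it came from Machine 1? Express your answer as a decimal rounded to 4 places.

Posterior probability ≈ 0.0978

P(defective|M1) = 0.099; P(defective|M2) = 0.289; P(defective|M3) = 0.045.
Prior × likelihood for each source: 0.21·0.099=0.02079, 0.64·0.289=0.1850, 0.15·0.045=0.006750. Summing gives P(defective) = 0.21250.
P(Machine 1 | defective) = 0.02079 / 0.21250 = 0.0978.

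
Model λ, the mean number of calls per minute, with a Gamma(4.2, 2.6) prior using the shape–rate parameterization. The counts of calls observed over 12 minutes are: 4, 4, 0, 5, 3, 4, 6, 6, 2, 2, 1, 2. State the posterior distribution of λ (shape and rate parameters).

The Poisson likelihood adds the total count to the shape and the number of exposure periods to the rate. Here ∑xᵢ = 39 and n = 12, so shape 4.2→43.2 and rate 2.6→14.6.

Posterior: Gamma(shape=43.2, rate=14.6)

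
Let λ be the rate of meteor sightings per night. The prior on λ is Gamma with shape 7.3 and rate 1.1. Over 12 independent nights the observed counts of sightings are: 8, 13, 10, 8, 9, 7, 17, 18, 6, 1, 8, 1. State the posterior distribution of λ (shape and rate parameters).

Posterior: Gamma(shape=113.3, rate=13.1)

The Poisson likelihood adds the total count to the shape and the number of exposure periods to the rate. Here ∑xᵢ = 106 and n = 12, so shape 7.3→113.3 and rate 1.1→13.1.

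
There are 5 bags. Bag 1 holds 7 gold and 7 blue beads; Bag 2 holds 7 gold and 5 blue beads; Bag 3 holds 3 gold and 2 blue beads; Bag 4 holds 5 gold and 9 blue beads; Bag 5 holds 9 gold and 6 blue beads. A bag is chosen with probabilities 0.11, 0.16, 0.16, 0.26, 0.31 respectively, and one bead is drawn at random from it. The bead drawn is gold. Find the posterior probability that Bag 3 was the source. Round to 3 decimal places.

Posterior probability ≈ 0.183

Tabulate prior·likelihood by source: [1] prior 0.11, lik 0.5, product 0.05500; [2] prior 0.16, lik 0.5833, product 0.09333; [3] prior 0.16, lik 0.6, product 0.09600; [4] prior 0.26, lik 0.3571, product 0.09286; [5] prior 0.31, lik 0.6, product 0.1860.
Normalizing constant = 0.52319; the posterior for Bag 3 is its product over the sum, 0.09600/0.52319 = 0.183.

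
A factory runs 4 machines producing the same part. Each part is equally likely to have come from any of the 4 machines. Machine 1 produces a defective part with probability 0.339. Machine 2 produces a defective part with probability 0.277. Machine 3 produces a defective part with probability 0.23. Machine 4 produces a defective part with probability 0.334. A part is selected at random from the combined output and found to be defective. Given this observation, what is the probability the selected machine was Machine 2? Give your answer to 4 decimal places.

Posterior probability ≈ 0.2347

P(defective|M1) = 0.339; P(defective|M2) = 0.277; P(defective|M3) = 0.23; P(defective|M4) = 0.334.
Prior × likelihood for each source: 0.25·0.339=0.08475, 0.25·0.277=0.06925, 0.25·0.23=0.05750, 0.25·0.334=0.08350. Summing gives P(defective) = 0.29500.
P(Machine 2 | defective) = 0.06925 / 0.29500 = 0.2347.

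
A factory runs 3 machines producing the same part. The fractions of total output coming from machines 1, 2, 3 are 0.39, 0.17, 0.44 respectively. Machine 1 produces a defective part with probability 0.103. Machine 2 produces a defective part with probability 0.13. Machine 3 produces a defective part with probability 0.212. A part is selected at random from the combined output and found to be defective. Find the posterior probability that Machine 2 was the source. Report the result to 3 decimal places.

Posterior probability ≈ 0.142

P(defective|M1) = 0.103; P(defective|M2) = 0.13; P(defective|M3) = 0.212.
Prior × likelihood for each source: 0.39·0.103=0.04017, 0.17·0.13=0.02210, 0.44·0.212=0.09328. Summing gives P(defective) = 0.15555.
P(Machine 2 | defective) = 0.02210 / 0.15555 = 0.142.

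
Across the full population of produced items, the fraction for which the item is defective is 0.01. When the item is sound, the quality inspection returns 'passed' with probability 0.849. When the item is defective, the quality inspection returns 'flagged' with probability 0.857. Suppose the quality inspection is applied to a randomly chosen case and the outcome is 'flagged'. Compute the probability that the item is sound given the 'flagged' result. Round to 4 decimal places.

P(¬H | E) ≈ 0.9458

Let H be the event that the item is defective. P(H) = 0.01, so P(¬H) = 0.99. With E the 'flagged' result, P(E|H) = 0.857 and P(E|¬H) = 0.151.
P(E) = 0.857·0.01 + 0.151·0.99 = 0.0085700 + 0.14949 = 0.15806.
By Bayes' theorem, P(H|E) = 0.0085700 / 0.15806 = 0.0542. Hence P(¬H|E) = 1 − 0.0542 = 0.9458.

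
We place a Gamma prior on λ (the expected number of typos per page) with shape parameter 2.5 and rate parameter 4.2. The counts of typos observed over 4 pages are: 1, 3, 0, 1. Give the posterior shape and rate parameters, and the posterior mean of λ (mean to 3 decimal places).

Posterior: Gamma(shape=7.5, rate=8.2); mean ≈ 0.915

The Poisson likelihood adds the total count to the shape and the number of exposure periods to the rate. Here ∑xᵢ = 5 and n = 4, so shape 2.5→7.5 and rate 4.2→8.2.
E[λ | data] = 7.5/8.2 = 0.915.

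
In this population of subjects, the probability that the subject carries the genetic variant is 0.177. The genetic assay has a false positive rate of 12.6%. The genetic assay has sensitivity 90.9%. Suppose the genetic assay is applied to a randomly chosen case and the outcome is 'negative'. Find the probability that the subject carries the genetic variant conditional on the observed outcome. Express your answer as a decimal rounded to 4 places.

P(H | E) ≈ 0.0219

Write H for 'the subject carries the genetic variant'. Prior odds H:¬H = 0.177/0.823 = 0.21507. For the 'negative' outcome, the likelihood ratio is 0.091/0.874 = 0.10412.
Posterior odds = 0.21507 × 0.10412 = 0.022393, so P(H|E) = 0.022393/(1+0.022393) = 0.0219.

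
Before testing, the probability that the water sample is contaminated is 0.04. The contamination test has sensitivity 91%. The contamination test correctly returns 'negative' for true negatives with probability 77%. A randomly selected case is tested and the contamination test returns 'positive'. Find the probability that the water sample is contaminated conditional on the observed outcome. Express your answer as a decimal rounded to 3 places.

P(H | E) ≈ 0.142

Let H be the event that the water sample is contaminated. P(H) = 0.04, so P(¬H) = 0.96. With E the 'positive' result, P(E|H) = 0.91 and P(E|¬H) = 0.23.
P(E) = 0.91·0.04 + 0.23·0.96 = 0.036400 + 0.22080 = 0.25720.
By Bayes' theorem, P(H|E) = 0.036400 / 0.25720 = 0.142.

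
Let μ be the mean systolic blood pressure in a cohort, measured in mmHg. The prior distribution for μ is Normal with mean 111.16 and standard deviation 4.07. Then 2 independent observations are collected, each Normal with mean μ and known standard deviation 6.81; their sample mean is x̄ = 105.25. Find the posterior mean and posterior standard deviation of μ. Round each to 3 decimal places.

Posterior mean ≈ 108.697; posterior SD ≈ 3.108

Prior precision 1/τ₀² = 1/4.07² = 0.0603686; data precision n/σ² = 2/6.81² = 0.0431257.
Posterior precision = 0.0603686 + 0.0431257 = 0.103494, giving posterior SD = 1/√0.103494 = 3.108.
Posterior mean = (0.0603686·111.16 + 0.0431257·105.25) / 0.103494 = 108.697.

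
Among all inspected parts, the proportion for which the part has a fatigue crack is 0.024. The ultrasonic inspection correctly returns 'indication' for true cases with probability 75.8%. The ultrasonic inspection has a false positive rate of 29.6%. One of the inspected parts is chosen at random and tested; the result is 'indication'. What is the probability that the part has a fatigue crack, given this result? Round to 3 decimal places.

P(H | E) ≈ 0.059

Let H be the event that the part has a fatigue crack. P(H) = 0.024, so P(¬H) = 0.976. With E the 'indication' result, P(E|H) = 0.758 and P(E|¬H) = 0.296.
P(E) = 0.758·0.024 + 0.296·0.976 = 0.018192 + 0.28890 = 0.30709.
By Bayes' theorem, P(H|E) = 0.018192 / 0.30709 = 0.059.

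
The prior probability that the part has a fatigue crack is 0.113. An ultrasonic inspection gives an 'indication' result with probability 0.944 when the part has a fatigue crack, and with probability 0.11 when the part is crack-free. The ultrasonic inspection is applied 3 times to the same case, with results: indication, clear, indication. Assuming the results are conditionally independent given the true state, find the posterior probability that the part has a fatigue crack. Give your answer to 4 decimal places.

Posterior P(H) ≈ 0.3712

With H the event that the part has a fatigue crack, the joint likelihood of the observed sequence is P(data|H) = 0.944·0.056·0.944 = 0.049904 and P(data|¬H) = 0.11·0.89·0.11 = 0.010769.
Bayes: P(H|data) = 0.113·0.049904 / (0.113·0.049904 + 0.887·0.010769) = 0.0056391/0.015191 = 0.3712.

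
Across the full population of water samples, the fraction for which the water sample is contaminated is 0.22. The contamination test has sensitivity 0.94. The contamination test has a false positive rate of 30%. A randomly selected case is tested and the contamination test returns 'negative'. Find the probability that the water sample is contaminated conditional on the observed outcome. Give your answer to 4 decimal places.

Let H be the event that the water sample is contaminated. P(H) = 0.22, so P(¬H) = 0.78. With E the 'negative' result, P(E|H) = 0.06 and P(E|¬H) = 0.7.
P(E) = 0.06·0.22 + 0.7·0.78 = 0.013200 + 0.54600 = 0.55920.
By Bayes' theorem, P(H|E) = 0.013200 / 0.55920 = 0.0236.

P(H | E) ≈ 0.0236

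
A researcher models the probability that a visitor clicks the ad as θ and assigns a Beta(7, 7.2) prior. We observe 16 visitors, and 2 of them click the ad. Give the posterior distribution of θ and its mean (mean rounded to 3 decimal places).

Observing 2 successes and 14 failures updates Beta(7, 7.2) by adding the success and failure counts to the two shape parameters: α = 7+2 = 9, β = 7.2+14 = 21.2.
Posterior mean = α/(α+β) = 9/30.2 = 0.298.

Posterior: Beta(9, 21.2); mean ≈ 0.298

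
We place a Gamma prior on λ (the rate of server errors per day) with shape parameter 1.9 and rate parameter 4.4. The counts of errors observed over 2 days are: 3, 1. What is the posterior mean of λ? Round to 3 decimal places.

Posterior mean ≈ 0.922

The Poisson likelihood adds the total count to the shape and the number of exposure periods to the rate. Here ∑xᵢ = 4 and n = 2, so shape 1.9→5.9 and rate 4.4→6.4.
Posterior mean = shape/rate = 5.9/6.4 = 0.922.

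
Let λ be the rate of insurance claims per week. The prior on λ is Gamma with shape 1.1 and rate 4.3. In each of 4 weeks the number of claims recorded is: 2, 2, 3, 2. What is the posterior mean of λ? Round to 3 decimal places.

Posterior mean ≈ 1.217

Total count ∑xᵢ = 9 over n = 4 weeks.
Gamma is conjugate to the Poisson likelihood: posterior is Gamma(shape = 1.1+9 = 10.1, rate = 4.3+4 = 8.3).
E[λ | data] = 10.1/8.3 = 1.217.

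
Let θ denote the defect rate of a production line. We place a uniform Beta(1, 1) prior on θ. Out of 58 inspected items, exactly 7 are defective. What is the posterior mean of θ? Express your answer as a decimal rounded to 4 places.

Posterior mean ≈ 0.1333

Observing 7 successes and 51 failures updates Beta(1, 1) by adding the success and failure counts to the two shape parameters: α = 1+7 = 8, β = 1+51 = 52.
Posterior mean = α/(α+β) = 8/60 = 0.1333.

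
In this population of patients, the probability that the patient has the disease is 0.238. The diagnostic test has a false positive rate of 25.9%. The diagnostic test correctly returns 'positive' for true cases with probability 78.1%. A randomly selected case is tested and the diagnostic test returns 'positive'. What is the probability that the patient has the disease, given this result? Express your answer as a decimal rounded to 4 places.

Let H be the event that the patient has the disease. P(H) = 0.238, so P(¬H) = 0.762. With E the 'positive' result, P(E|H) = 0.781 and P(E|¬H) = 0.259.
P(E) = 0.781·0.238 + 0.259·0.762 = 0.18588 + 0.19736 = 0.38324.
By Bayes' theorem, P(H|E) = 0.18588 / 0.38324 = 0.4850.

P(H | E) ≈ 0.4850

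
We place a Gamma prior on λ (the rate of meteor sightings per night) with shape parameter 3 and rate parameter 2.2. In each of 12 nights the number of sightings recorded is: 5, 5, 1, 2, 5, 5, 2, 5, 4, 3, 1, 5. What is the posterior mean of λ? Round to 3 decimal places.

Posterior mean ≈ 3.239

The Poisson likelihood adds the total count to the shape and the number of exposure periods to the rate. Here ∑xᵢ = 43 and n = 12, so shape 3→46 and rate 2.2→14.2.
E[λ | data] = 46/14.2 = 3.239.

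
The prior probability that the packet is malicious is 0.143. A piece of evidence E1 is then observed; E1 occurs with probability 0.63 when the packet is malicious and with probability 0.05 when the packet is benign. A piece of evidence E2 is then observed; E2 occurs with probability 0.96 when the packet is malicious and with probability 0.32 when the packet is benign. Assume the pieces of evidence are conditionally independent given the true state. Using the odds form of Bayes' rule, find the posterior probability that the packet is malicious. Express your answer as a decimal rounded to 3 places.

Posterior probability ≈ 0.863

Prior odds = 0.143/(1−0.143) = 0.16686.
Likelihood ratio for E1 = 0.63/0.05 = 12.600.
Likelihood ratio for E2 = 0.96/0.32 = 3.0000.
Posterior odds = prior odds × LR₁ × LR₂ = 6.3074.
Posterior probability = odds/(1+odds) = 6.3074/7.3074 = 0.863.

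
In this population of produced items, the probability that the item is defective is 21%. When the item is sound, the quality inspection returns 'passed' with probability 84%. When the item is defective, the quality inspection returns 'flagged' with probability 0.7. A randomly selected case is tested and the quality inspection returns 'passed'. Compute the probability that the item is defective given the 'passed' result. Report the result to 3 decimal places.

Write H for 'the item is defective'. Prior odds H:¬H = 0.21/0.79 = 0.26582. For the 'passed' outcome, the likelihood ratio is 0.3/0.84 = 0.35714.
Posterior odds = 0.26582 × 0.35714 = 0.094937, so P(H|E) = 0.094937/(1+0.094937) = 0.087.

P(H | E) ≈ 0.087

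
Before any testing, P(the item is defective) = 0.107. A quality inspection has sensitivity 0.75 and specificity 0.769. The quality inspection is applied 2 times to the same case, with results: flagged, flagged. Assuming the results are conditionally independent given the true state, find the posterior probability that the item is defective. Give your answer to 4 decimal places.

Let H be the event that the item is defective; start with P(H) = 0.107. P('flagged'|H) = 0.75, P('flagged'|¬H) = 0.231.
Update on result 1 ('flagged'): P(H) ← 0.75·0.1070 / (0.75·0.1070 + 0.231·0.8930) = 0.080250/0.28653 = 0.2801.
Update on result 2 ('flagged'): P(H) ← 0.75·0.2801 / (0.75·0.2801 + 0.231·0.7199) = 0.21005/0.37636 = 0.5581.

Posterior P(H) ≈ 0.5581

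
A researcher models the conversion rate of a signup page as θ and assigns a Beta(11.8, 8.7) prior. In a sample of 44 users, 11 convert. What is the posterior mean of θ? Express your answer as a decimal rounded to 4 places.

Posterior mean ≈ 0.3535

The binomial likelihood is conjugate to the Beta prior: with 11 successes and 33 failures, the posterior is Beta(11.8+11, 8.7+33) = Beta(22.8, 41.7).
E[θ | data] = 22.8/(22.8+41.7) = 0.3535.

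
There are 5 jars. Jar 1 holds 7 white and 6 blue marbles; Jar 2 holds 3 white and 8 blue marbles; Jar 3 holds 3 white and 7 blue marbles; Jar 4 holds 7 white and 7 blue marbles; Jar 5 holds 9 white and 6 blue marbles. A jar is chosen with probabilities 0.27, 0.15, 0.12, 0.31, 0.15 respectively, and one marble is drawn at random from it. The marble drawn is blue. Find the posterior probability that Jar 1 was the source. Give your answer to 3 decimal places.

P(blue|Jar 1) = 0.4615; P(blue|Jar 2) = 0.7273; P(blue|Jar 3) = 0.7; P(blue|Jar 4) = 0.5; P(blue|Jar 5) = 0.4.
Prior × likelihood for each source: 0.27·0.4615=0.1246, 0.15·0.7273=0.1091, 0.12·0.7=0.08400, 0.31·0.5=0.1550, 0.15·0.4=0.06000. Summing gives P(blue) = 0.53271.
P(Jar 1 | blue) = 0.1246 / 0.53271 = 0.234.

Posterior probability ≈ 0.234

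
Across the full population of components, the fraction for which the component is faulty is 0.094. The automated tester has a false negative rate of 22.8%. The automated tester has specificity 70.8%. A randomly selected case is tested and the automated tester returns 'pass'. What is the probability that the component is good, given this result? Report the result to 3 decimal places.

P(¬H | E) ≈ 0.968

Let H be the event that the component is faulty. P(H) = 0.094, so P(¬H) = 0.906. With E the 'pass' result, P(E|H) = 0.228 and P(E|¬H) = 0.708.
P(E) = 0.228·0.094 + 0.708·0.906 = 0.021432 + 0.64145 = 0.66288.
By Bayes' theorem, P(H|E) = 0.021432 / 0.66288 = 0.032. Hence P(¬H|E) = 1 − 0.032 = 0.968.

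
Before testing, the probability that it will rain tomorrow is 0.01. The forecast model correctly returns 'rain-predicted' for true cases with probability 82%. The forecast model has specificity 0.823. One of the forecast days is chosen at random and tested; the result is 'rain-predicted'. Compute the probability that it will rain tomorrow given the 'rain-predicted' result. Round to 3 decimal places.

P(H | E) ≈ 0.045

Write H for 'it will rain tomorrow'. Prior odds H:¬H = 0.01/0.99 = 0.010101. For the 'rain-predicted' outcome, the likelihood ratio is 0.82/0.177 = 4.6328.
Posterior odds = 0.010101 × 4.6328 = 0.046796, so P(H|E) = 0.046796/(1+0.046796) = 0.045.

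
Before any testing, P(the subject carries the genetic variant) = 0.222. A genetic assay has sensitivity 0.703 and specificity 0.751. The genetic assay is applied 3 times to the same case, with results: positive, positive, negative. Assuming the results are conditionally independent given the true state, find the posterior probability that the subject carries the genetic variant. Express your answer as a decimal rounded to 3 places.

Posterior P(H) ≈ 0.474

Let H be the event that the subject carries the genetic variant; start with P(H) = 0.222. P('positive'|H) = 0.703, P('positive'|¬H) = 0.249.
Update on result 1 ('positive'): P(H) ← 0.703·0.2220 / (0.703·0.2220 + 0.249·0.7780) = 0.15607/0.34979 = 0.4462.
Update on result 2 ('positive'): P(H) ← 0.703·0.4462 / (0.703·0.4462 + 0.249·0.5538) = 0.31366/0.45156 = 0.6946.
Update on result 3 ('negative'): P(H) ← 0.297·0.6946 / (0.297·0.6946 + 0.751·0.3054) = 0.20630/0.43565 = 0.4735.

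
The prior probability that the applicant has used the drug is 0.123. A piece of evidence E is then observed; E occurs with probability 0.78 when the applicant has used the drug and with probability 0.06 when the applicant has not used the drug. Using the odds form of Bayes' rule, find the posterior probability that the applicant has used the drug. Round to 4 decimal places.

Prior odds = 0.123/(1−0.123) = 0.14025.
Likelihood ratio for E = 0.78/0.06 = 13.000.
Posterior odds = prior odds × LR = 1.8233.
Posterior probability = odds/(1+odds) = 1.8233/2.8233 = 0.6458.

Posterior probability ≈ 0.6458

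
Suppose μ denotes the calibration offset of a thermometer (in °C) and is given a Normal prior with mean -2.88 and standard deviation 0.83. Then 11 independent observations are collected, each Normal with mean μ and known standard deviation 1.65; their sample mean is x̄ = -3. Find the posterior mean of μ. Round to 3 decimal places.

Posterior mean ≈ -2.968

Prior precision 1/τ₀² = 1/0.83² = 1.45159; data precision n/σ² = 11/1.65² = 4.04040.
Posterior precision = 1.45159 + 4.04040 = 5.49199.
Posterior mean = (1.45159·-2.88 + 4.04040·-3) / 5.49199 = -2.968.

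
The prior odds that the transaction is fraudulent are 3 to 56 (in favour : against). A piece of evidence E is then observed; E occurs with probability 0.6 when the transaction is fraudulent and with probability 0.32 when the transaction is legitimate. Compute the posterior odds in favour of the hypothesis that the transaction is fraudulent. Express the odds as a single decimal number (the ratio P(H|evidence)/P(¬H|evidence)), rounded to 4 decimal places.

Posterior odds ≈ 0.1004

Prior odds = 3/56 = 0.053571.
Likelihood ratio for E = 0.6/0.32 = 1.8750.
Posterior odds = prior odds × LR = 0.10045.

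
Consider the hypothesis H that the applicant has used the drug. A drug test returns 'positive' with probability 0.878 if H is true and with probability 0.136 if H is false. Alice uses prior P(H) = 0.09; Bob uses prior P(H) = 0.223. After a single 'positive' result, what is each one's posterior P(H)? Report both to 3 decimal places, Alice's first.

Alice: 0.390; Bob: 0.649

P('+'|H) = 0.878, P('+'|¬H) = 0.136.
Alice: numerator 0.878·0.09 = 0.079020; evidence = 0.079020+0.136·0.91 = 0.20278; posterior = 0.390.
Bob: numerator 0.878·0.223 = 0.19579; evidence = 0.19579+0.136·0.777 = 0.30147; posterior = 0.649.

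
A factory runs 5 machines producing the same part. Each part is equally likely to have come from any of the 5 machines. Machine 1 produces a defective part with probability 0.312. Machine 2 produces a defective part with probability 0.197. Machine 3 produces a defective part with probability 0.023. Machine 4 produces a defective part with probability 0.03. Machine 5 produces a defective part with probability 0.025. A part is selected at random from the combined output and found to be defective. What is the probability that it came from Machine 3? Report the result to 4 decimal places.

Tabulate prior·likelihood by source: [1] prior 0.2, lik 0.312, product 0.06240; [2] prior 0.2, lik 0.197, product 0.03940; [3] prior 0.2, lik 0.023, product 0.004600; [4] prior 0.2, lik 0.03, product 0.006000; [5] prior 0.2, lik 0.025, product 0.005000.
Normalizing constant = 0.11740; the posterior for Machine 3 is its product over the sum, 0.004600/0.11740 = 0.0392.

Posterior probability ≈ 0.0392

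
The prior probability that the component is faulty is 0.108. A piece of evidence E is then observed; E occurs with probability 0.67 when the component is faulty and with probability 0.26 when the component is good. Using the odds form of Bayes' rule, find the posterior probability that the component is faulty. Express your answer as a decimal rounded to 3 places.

Posterior probability ≈ 0.238

Prior odds = 0.108/(1−0.108) = 0.12108. In log-odds, ln(0.12108) = -2.1113.
Add log likelihood ratio: ln(2.5769) = 0.94660.
Posterior log-odds = -1.1647, so posterior odds = exp(-1.1647) = 0.31200. Converting, P(H|E) = 0.31200/1.3120 = 0.238.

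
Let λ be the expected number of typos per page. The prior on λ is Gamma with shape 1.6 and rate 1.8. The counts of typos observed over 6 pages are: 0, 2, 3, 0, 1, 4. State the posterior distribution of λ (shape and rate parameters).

Total count ∑xᵢ = 10 over n = 6 pages.
Gamma is conjugate to the Poisson likelihood: posterior is Gamma(shape = 1.6+10 = 11.6, rate = 1.8+6 = 7.8).

Posterior: Gamma(shape=11.6, rate=7.8)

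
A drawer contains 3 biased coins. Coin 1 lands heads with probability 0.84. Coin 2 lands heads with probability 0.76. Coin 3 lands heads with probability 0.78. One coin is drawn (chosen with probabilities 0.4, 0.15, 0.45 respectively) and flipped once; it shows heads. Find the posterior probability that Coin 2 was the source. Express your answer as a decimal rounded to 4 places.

Tabulate prior·likelihood by source: [1] prior 0.4, lik 0.84, product 0.3360; [2] prior 0.15, lik 0.76, product 0.1140; [3] prior 0.45, lik 0.78, product 0.3510.
Normalizing constant = 0.80100; the posterior for Coin 2 is its product over the sum, 0.1140/0.80100 = 0.1423.

Posterior probability ≈ 0.1423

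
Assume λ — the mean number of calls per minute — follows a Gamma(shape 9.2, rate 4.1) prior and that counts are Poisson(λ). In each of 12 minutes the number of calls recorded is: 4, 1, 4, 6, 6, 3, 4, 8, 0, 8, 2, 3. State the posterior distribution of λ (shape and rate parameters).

Posterior: Gamma(shape=58.2, rate=16.1)

The Poisson likelihood adds the total count to the shape and the number of exposure periods to the rate. Here ∑xᵢ = 49 and n = 12, so shape 9.2→58.2 and rate 4.1→16.1.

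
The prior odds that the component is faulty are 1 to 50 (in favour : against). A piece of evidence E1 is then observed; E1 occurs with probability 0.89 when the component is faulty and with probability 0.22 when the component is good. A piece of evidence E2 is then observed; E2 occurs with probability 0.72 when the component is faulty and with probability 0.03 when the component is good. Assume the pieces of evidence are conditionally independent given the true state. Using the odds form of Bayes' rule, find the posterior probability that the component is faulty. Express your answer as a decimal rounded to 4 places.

Posterior probability ≈ 0.6601

Prior odds = 1/50 = 0.020000.
Likelihood ratio for E1 = 0.89/0.22 = 4.0455.
Likelihood ratio for E2 = 0.72/0.03 = 24.000.
Posterior odds = prior odds × LR₁ × LR₂ = 1.9418.
Posterior probability = odds/(1+odds) = 1.9418/2.9418 = 0.6601.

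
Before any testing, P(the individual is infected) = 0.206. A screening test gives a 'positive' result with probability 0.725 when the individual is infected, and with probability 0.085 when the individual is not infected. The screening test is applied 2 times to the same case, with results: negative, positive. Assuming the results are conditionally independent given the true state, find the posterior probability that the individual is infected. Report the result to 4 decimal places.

Posterior P(H) ≈ 0.3994

Let H be the event that the individual is infected; start with P(H) = 0.206. P('positive'|H) = 0.725, P('positive'|¬H) = 0.085.
Update on result 1 ('negative'): P(H) ← 0.275·0.2060 / (0.275·0.2060 + 0.915·0.7940) = 0.056650/0.78316 = 0.0723.
Update on result 2 ('positive'): P(H) ← 0.725·0.0723 / (0.725·0.0723 + 0.085·0.9277) = 0.052443/0.13129 = 0.3994.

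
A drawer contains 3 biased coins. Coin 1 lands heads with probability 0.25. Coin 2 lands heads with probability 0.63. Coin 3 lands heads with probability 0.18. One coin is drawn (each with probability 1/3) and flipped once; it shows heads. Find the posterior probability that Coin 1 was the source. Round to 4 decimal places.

Posterior probability ≈ 0.2358

Tabulate prior·likelihood by source: [1] prior 0.333333, lik 0.25, product 0.08333; [2] prior 0.333333, lik 0.63, product 0.2100; [3] prior 0.333333, lik 0.18, product 0.06000.
Normalizing constant = 0.35333; the posterior for Coin 1 is its product over the sum, 0.08333/0.35333 = 0.2358.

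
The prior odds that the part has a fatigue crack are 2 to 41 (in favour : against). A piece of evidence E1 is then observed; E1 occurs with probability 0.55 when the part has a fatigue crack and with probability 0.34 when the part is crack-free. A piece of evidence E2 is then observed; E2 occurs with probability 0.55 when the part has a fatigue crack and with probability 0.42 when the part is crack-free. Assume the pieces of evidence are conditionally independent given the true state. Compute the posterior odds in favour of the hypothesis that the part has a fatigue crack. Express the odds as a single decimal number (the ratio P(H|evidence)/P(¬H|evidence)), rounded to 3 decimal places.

Prior odds = 2/41 = 0.048780. In log-odds, ln(0.048780) = -3.0204.
Add log likelihood ratios: ln(1.6176) + ln(1.3095) = 0.75064.
Posterior log-odds = -2.2698, so posterior odds = exp(-2.2698) = 0.10333.

Posterior odds ≈ 0.103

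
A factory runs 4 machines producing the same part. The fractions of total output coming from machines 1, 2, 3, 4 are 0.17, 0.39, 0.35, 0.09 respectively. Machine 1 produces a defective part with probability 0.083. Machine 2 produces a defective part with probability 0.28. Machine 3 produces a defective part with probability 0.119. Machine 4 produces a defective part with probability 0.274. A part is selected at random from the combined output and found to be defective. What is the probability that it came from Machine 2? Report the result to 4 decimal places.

P(defective|M1) = 0.083; P(defective|M2) = 0.28; P(defective|M3) = 0.119; P(defective|M4) = 0.274.
Prior × likelihood for each source: 0.17·0.083=0.01411, 0.39·0.28=0.1092, 0.35·0.119=0.04165, 0.09·0.274=0.02466. Summing gives P(defective) = 0.18962.
P(Machine 2 | defective) = 0.1092 / 0.18962 = 0.5759.

Posterior probability ≈ 0.5759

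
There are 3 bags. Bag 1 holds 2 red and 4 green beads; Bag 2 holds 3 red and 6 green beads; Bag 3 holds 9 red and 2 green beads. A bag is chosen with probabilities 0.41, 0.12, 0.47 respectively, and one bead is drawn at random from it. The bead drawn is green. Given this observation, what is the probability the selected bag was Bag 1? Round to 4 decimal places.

Tabulate prior·likelihood by source: [1] prior 0.41, lik 0.6667, product 0.2733; [2] prior 0.12, lik 0.6667, product 0.08000; [3] prior 0.47, lik 0.1818, product 0.08545.
Normalizing constant = 0.43879; the posterior for Bag 1 is its product over the sum, 0.2733/0.43879 = 0.6229.

Posterior probability ≈ 0.6229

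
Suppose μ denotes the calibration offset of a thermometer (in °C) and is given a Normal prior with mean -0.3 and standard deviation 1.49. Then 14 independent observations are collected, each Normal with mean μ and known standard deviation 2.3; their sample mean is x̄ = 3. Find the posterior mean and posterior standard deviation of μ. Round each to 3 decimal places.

Prior precision 1/τ₀² = 1/1.49² = 0.450430; data precision n/σ² = 14/2.3² = 2.64650.
Posterior precision = 0.450430 + 2.64650 = 3.09693, giving posterior SD = 1/√3.09693 = 0.568.
Posterior mean = (0.450430·-0.3 + 2.64650·3) / 3.09693 = 2.520.

Posterior mean ≈ 2.520; posterior SD ≈ 0.568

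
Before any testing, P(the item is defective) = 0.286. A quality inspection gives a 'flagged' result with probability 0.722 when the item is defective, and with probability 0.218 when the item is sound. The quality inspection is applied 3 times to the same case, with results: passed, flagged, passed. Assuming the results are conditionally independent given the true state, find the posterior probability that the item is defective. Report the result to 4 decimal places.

With H the event that the item is defective, the joint likelihood of the observed sequence is P(data|H) = 0.278·0.722·0.278 = 0.055799 and P(data|¬H) = 0.782·0.218·0.782 = 0.13331.
Bayes: P(H|data) = 0.286·0.055799 / (0.286·0.055799 + 0.714·0.13331) = 0.015959/0.11114 = 0.1436.

Posterior P(H) ≈ 0.1436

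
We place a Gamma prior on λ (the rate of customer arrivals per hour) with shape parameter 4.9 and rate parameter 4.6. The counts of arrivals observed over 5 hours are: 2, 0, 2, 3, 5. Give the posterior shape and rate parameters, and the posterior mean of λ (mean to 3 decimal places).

Posterior: Gamma(shape=16.9, rate=9.6); mean ≈ 1.760

Total count ∑xᵢ = 12 over n = 5 hours.
Gamma is conjugate to the Poisson likelihood: posterior is Gamma(shape = 4.9+12 = 16.9, rate = 4.6+5 = 9.6).
Posterior mean = shape/rate = 16.9/9.6 = 1.760.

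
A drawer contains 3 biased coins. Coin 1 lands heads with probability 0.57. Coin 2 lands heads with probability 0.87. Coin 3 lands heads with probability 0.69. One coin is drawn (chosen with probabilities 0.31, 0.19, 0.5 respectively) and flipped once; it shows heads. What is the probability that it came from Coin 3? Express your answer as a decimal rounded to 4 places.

P(heads|C1) = 0.57; P(heads|C2) = 0.87; P(heads|C3) = 0.69.
Prior × likelihood for each source: 0.31·0.57=0.1767, 0.19·0.87=0.1653, 0.5·0.69=0.3450. Summing gives P(heads) = 0.68700.
P(Coin 3 | heads) = 0.3450 / 0.68700 = 0.5022.

Posterior probability ≈ 0.5022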